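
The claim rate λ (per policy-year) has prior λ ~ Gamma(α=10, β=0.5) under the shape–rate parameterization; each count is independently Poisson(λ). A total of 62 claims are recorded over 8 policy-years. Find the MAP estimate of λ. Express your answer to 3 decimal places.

λ̂_MAP = 8.353

Σxᵢ = 62, n = 8.
Posterior ∝ λ^9e^(−0.5λ) · λ^62e^(−8λ) = λ^71e^(−8.5λ), i.e. Gamma(shape=72, rate=8.5).
The mode of a Gamma(a, b) with a ≥ 1 (shape–rate) is (a−1)/b = 71/8.5 ≈ 8.353.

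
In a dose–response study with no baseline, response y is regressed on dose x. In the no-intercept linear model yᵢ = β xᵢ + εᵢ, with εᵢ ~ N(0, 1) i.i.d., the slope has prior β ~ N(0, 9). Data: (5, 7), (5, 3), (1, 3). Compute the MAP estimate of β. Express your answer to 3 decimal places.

log p(β | y) = −Σ(yᵢ − βxᵢ)²/(2·1) − β²/(2·9) + const.
Setting the derivative to zero: Σxᵢ(yᵢ − βxᵢ)/1 − β/9 = 0, so β = Σxᵢyᵢ / (Σxᵢ² + σ²/τ²).
Σxᵢyᵢ = 5·7 + 5·3 + 1·3 = 53; Σxᵢ² = 51; σ²/τ² = 1/9.
β̂_MAP = 53 / (51 + 1/9) = 53/(460/9) = 477/460 ≈ 1.037.

β̂_MAP = 1.037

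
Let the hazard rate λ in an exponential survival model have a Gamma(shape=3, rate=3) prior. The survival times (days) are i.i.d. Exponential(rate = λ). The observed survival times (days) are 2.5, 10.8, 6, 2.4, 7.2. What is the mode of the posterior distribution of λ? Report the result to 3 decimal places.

λ̂_MAP = 0.219

The Exponential(rate=λ) likelihood is ∝ λ^n e^(−λΣtᵢ). Here n = 5 and Σtᵢ = 2.5 + 10.8 + 6 + 2.4 + 7.2 = 28.9.
Posterior ∝ λ^2e^(−3λ) · λ^5e^(−28.9λ) = λ^7e^(−31.9λ), i.e. Gamma(8, 31.9).
Mode = (a−1)/b = 7/31.9 ≈ 0.219.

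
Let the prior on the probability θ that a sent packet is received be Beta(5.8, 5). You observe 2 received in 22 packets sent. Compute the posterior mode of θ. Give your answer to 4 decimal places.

θ̂_MAP = 0.2208

Prior: Beta(5.8, 5).
Data: 2 successes in 22 trials. The binomial likelihood contributes θ^2(1−θ)^20, so the posterior is Beta(5.8+2, 5+20) = Beta(7.8, 25).
For Beta(a, b) with a, b > 1 the mode is (a−1)/(a+b−2) = 6.8/30.8 ≈ 0.2208.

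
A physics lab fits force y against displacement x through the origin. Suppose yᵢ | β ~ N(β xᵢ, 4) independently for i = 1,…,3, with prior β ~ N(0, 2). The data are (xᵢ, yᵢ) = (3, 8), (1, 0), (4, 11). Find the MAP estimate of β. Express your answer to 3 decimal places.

β̂_MAP = 2.429

log p(β | y) = −Σ(yᵢ − βxᵢ)²/(2·4) − β²/(2·2) + const.
Setting the derivative to zero: Σxᵢ(yᵢ − βxᵢ)/4 − β/2 = 0, so β = Σxᵢyᵢ / (Σxᵢ² + σ²/τ²).
Σxᵢyᵢ = 3·8 + 1·0 + 4·11 = 68; Σxᵢ² = 26; σ²/τ² = 2.
β̂_MAP = 68 / (26 + 2) = 68/28 ≈ 2.429.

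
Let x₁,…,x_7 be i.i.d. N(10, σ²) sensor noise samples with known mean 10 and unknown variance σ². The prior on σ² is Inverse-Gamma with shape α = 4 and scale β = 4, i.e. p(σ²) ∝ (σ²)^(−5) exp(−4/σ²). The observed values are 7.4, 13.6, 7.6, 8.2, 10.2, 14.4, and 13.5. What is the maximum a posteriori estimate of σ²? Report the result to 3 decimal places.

σ̂²_MAP = 4.022

Sum of squared deviations about the known mean: SS = (7.4−10)² + (13.6−10)² + (7.6−10)² + (8.2−10)² + (10.2−10)² + (14.4−10)² + (13.5−10)² = 60.37.
The Normal likelihood contributes (σ²)^(−n/2) exp(−SS/(2σ²)), so the posterior is Inverse-Gamma(α + n/2, β + SS/2) = Inverse-Gamma(7.5, 34.185).
The mode of Inverse-Gamma(a, b) is b/(a+1) = 34.185/8.5 ≈ 4.022.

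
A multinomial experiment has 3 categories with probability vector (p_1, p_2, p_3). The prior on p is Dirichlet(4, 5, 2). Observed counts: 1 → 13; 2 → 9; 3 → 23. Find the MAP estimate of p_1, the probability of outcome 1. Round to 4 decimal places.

The posterior is Dirichlet(αᵢ + nᵢ) = Dirichlet(17, 14, 25).
For a Dirichlet(a₁,…,a_K) with all aᵢ > 1, the mode has j-th component (aⱼ − 1)/(Σaᵢ − K).
Here Σaᵢ = 56 and K = 3, so p_1 = (17 − 1)/(56 − 3) = 16/53 ≈ 0.3019.

MAP estimate: 0.3019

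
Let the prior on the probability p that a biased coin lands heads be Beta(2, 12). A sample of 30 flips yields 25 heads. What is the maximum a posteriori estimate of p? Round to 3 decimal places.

Prior: Beta(2, 12).
Data: 25 successes in 30 trials. The binomial likelihood contributes p^25(1−p)^5, so the posterior is Beta(2+25, 12+5) = Beta(27, 17).
For Beta(a, b) with a, b > 1 the mode is (a−1)/(a+b−2) = 26/42 ≈ 0.619.

p̂_MAP = 0.619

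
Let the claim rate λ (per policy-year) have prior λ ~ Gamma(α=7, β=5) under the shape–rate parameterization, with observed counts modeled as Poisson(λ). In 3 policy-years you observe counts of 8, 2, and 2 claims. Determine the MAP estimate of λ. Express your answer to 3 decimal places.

λ̂_MAP = 2.250

Σxᵢ = 8+2+2 = 12, with n = 3.
Posterior ∝ λ^6e^(−5λ) · λ^12e^(−3λ) = λ^18e^(−8λ), i.e. Gamma(shape=19, rate=8).
The mode of a Gamma(a, b) with a ≥ 1 (shape–rate) is (a−1)/b = 18/8 ≈ 2.250.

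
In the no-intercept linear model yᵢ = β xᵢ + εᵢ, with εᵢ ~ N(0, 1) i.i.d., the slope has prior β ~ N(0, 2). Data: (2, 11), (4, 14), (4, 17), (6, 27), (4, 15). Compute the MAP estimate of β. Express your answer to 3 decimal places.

β̂_MAP = 4.158

log p(β | y) = −Σ(yᵢ − βxᵢ)²/(2·1) − β²/(2·2) + const.
Setting the derivative to zero: Σxᵢ(yᵢ − βxᵢ)/1 − β/2 = 0, so β = Σxᵢyᵢ / (Σxᵢ² + σ²/τ²).
Σxᵢyᵢ = 2·11 + 4·14 + 4·17 + 6·27 + 4·15 = 368; Σxᵢ² = 88; σ²/τ² = 0.5.
β̂_MAP = 368 / (88 + 0.5) = 368/88.5 ≈ 4.158.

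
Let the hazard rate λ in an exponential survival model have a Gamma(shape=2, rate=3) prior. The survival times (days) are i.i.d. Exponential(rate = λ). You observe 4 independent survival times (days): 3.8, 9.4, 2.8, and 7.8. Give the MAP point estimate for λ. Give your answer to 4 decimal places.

λ̂_MAP = 0.1866

The Exponential(rate=λ) likelihood is ∝ λ^n e^(−λΣtᵢ). Here n = 4 and Σtᵢ = 3.8 + 9.4 + 2.8 + 7.8 = 23.8.
Posterior ∝ λe^(−3λ) · λ^4e^(−23.8λ) = λ^5e^(−26.8λ), i.e. Gamma(6, 26.8).
Mode = (a−1)/b = 5/26.8 ≈ 0.1866.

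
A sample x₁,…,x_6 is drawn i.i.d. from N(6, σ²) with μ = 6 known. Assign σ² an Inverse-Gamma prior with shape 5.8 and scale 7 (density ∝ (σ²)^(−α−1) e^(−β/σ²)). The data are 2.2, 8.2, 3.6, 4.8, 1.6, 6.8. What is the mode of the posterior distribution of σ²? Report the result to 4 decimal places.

σ̂²_MAP = 3.0857

Sum of squared deviations about the known mean: SS = (2.2−6)² + (8.2−6)² + (3.6−6)² + (4.8−6)² + (1.6−6)² + (6.8−6)² = 46.48.
The Normal likelihood contributes (σ²)^(−n/2) exp(−SS/(2σ²)), so the posterior is Inverse-Gamma(α + n/2, β + SS/2) = Inverse-Gamma(8.8, 30.24).
The mode of Inverse-Gamma(a, b) is b/(a+1) = 30.24/9.8 ≈ 3.0857.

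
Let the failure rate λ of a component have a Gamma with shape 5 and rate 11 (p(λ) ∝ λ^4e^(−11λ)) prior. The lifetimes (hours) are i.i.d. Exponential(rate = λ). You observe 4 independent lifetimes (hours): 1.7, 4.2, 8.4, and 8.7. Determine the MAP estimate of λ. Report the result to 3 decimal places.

λ̂_MAP = 0.235

The Exponential(rate=λ) likelihood is ∝ λ^n e^(−λΣtᵢ). Here n = 4 and Σtᵢ = 1.7 + 4.2 + 8.4 + 8.7 = 23.
Posterior ∝ λ^4e^(−11λ) · λ^4e^(−23λ) = λ^8e^(−34λ), i.e. Gamma(9, 34).
Mode = (a−1)/b = 8/34 ≈ 0.235.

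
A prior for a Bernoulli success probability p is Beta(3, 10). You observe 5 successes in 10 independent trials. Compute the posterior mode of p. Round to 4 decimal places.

Prior: Beta(3, 10).
Data: 5 successes in 10 trials. The binomial likelihood contributes p^5(1−p)^5, so the posterior is Beta(3+5, 10+5) = Beta(8, 15).
For Beta(a, b) with a, b > 1 the mode is (a−1)/(a+b−2) = 7/21 ≈ 0.3333.

p̂_MAP = 0.3333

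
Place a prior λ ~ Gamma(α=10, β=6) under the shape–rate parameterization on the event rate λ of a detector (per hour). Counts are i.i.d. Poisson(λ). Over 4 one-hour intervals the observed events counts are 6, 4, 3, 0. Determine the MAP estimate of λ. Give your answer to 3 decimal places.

λ̂_MAP = 2.200

Σxᵢ = 6+4+3+0 = 13, with n = 4.
Posterior ∝ λ^9e^(−6λ) · λ^13e^(−4λ) = λ^22e^(−10λ), i.e. Gamma(shape=23, rate=10).
The mode of a Gamma(a, b) with a ≥ 1 (shape–rate) is (a−1)/b = 22/10 ≈ 2.200.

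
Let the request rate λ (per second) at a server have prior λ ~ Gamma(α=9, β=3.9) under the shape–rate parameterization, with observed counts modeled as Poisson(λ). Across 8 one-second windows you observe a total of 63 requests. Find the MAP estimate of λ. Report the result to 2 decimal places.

λ̂_MAP = 5.97

Σxᵢ = 63, n = 8.
Posterior ∝ λ^8e^(−3.9λ) · λ^63e^(−8λ) = λ^71e^(−11.9λ), i.e. Gamma(shape=72, rate=11.9).
The mode of a Gamma(a, b) with a ≥ 1 (shape–rate) is (a−1)/b = 71/11.9 ≈ 5.97.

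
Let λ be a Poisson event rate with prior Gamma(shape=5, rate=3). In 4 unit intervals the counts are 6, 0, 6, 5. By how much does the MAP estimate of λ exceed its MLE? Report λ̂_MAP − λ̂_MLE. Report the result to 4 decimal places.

MAP − MLE = -1.2500

Σxᵢ = 17. Posterior is Gamma(22, 7); MAP = (22−1)/7 = 21/7 ≈ 3.00000.
MLE = x̄ = 17/4 ≈ 4.25000.
Difference = 21/7 − 17/4 = -5/4 ≈ -1.2500.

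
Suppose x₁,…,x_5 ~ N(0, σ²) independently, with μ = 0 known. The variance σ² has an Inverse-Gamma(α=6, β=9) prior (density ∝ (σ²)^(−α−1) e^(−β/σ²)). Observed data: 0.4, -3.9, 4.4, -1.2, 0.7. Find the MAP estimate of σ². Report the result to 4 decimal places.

σ̂²_MAP = 2.8768

Sum of squared deviations about the known mean: SS = (0.4−0)² + (-3.9−0)² + (4.4−0)² + (-1.2−0)² + (0.7−0)² = 36.66.
The Normal likelihood contributes (σ²)^(−n/2) exp(−SS/(2σ²)), so the posterior is Inverse-Gamma(α + n/2, β + SS/2) = Inverse-Gamma(8.5, 27.33).
The mode of Inverse-Gamma(a, b) is b/(a+1) = 27.33/9.5 ≈ 2.8768.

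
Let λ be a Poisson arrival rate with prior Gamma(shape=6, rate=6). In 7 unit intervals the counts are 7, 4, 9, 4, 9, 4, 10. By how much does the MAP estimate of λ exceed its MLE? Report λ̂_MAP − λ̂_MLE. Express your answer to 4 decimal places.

Σxᵢ = 47. Posterior is Gamma(53, 13); MAP = (53−1)/13 = 52/13 ≈ 4.00000.
MLE = x̄ = 47/7 ≈ 6.71429.
Difference = 52/13 − 47/7 = -19/7 ≈ -2.7143.

MAP − MLE = -2.7143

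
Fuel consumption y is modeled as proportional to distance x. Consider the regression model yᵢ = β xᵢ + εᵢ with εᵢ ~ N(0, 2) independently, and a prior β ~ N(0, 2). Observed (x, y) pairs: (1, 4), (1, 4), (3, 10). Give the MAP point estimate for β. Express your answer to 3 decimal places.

β̂_MAP = 3.167

log p(β | y) = −Σ(yᵢ − βxᵢ)²/(2·2) − β²/(2·2) + const.
Setting the derivative to zero: Σxᵢ(yᵢ − βxᵢ)/2 − β/2 = 0, so β = Σxᵢyᵢ / (Σxᵢ² + σ²/τ²).
Σxᵢyᵢ = 1·4 + 1·4 + 3·10 = 38; Σxᵢ² = 11; σ²/τ² = 1.
β̂_MAP = 38 / (11 + 1) = 38/12 ≈ 3.167.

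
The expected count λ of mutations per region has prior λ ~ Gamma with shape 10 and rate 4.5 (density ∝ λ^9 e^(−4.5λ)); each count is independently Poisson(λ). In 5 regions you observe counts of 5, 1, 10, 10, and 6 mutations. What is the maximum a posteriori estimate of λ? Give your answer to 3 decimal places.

λ̂_MAP = 4.316

Σxᵢ = 5+1+10+10+6 = 32, with n = 5.
Posterior ∝ λ^9e^(−4.5λ) · λ^32e^(−5λ) = λ^41e^(−9.5λ), i.e. Gamma(shape=42, rate=9.5).
The mode of a Gamma(a, b) with a ≥ 1 (shape–rate) is (a−1)/b = 41/9.5 ≈ 4.316.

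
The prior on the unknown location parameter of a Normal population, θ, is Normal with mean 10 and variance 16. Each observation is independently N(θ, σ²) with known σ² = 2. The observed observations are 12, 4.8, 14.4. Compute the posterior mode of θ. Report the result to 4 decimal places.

θ̂_MAP = 10.3840

n = 3; x̄ = (12 + 4.8 + 14.4)/3 = 31.2/3 = 10.4.
For a Normal prior and Normal likelihood with known variance, the posterior is Normal; its mode equals its mean, the precision-weighted average.
Prior precision 1/σ₀² = 1/16 = 0.0625; data precision n/σ² = 3/2 = 1.5.
θ̂ = (0.0625·10 + 1.5·10.4) / (0.0625 + 1.5) = 16.225/1.5625 = 10.3840.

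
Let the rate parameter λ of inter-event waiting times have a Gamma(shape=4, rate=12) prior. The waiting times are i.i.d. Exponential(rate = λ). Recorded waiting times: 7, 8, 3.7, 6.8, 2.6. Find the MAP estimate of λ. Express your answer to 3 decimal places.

The Exponential(rate=λ) likelihood is ∝ λ^n e^(−λΣtᵢ). Here n = 5 and Σtᵢ = 7 + 8 + 3.7 + 6.8 + 2.6 = 28.1.
Posterior ∝ λ^3e^(−12λ) · λ^5e^(−28.1λ) = λ^8e^(−40.1λ), i.e. Gamma(9, 40.1).
Mode = (a−1)/b = 8/40.1 ≈ 0.200.

λ̂_MAP = 0.200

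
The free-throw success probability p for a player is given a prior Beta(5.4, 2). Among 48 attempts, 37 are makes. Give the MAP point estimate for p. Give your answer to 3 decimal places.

p̂_MAP = 0.775

Prior: Beta(5.4, 2).
Data: 37 successes in 48 trials. The binomial likelihood contributes p^37(1−p)^11, so the posterior is Beta(5.4+37, 2+11) = Beta(42.4, 13).
For Beta(a, b) with a, b > 1 the mode is (a−1)/(a+b−2) = 41.4/53.4 ≈ 0.775.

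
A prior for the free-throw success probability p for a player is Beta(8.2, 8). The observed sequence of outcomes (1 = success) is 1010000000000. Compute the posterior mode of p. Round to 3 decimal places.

p̂_MAP = 0.338

Prior: Beta(8.2, 8).
Data: 2 successes in 13 trials (from the sequence). The binomial likelihood contributes p^2(1−p)^11, so the posterior is Beta(8.2+2, 8+11) = Beta(10.2, 19).
For Beta(a, b) with a, b > 1 the mode is (a−1)/(a+b−2) = 9.2/27.2 ≈ 0.338.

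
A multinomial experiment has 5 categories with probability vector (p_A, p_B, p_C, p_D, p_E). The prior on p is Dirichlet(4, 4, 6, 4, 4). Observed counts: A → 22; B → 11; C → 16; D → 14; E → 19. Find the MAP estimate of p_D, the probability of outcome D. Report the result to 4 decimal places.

MAP estimate of p_D = 0.1717

The posterior is Dirichlet(αᵢ + nᵢ) = Dirichlet(26, 15, 22, 18, 23).
For a Dirichlet(a₁,…,a_K) with all aᵢ > 1, the mode has j-th component (aⱼ − 1)/(Σaᵢ − K).
Here Σaᵢ = 104 and K = 5, so p_D = (18 − 1)/(104 − 5) = 17/99 ≈ 0.1717.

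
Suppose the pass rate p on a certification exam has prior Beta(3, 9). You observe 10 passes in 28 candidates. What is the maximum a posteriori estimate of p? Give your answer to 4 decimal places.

Prior: Beta(3, 9).
Data: 10 successes in 28 trials. The binomial likelihood contributes p^10(1−p)^18, so the posterior is Beta(3+10, 9+18) = Beta(13, 27).
For Beta(a, b) with a, b > 1 the mode is (a−1)/(a+b−2) = 12/38 ≈ 0.3158.

p̂_MAP = 0.3158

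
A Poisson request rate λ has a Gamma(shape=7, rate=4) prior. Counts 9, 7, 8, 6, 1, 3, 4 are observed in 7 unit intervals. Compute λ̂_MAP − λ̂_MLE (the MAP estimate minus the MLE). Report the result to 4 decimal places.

MAP − MLE = -1.4286

Σxᵢ = 38. Posterior is Gamma(45, 11); MAP = (45−1)/11 = 44/11 ≈ 4.00000.
MLE = x̄ = 38/7 ≈ 5.42857.
Difference = 44/11 − 38/7 = -10/7 ≈ -1.4286.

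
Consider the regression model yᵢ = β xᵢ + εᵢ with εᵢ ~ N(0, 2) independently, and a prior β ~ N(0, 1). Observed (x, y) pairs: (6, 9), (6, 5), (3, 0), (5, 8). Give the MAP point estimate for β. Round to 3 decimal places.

β̂_MAP = 1.148

log p(β | y) = −Σ(yᵢ − βxᵢ)²/(2·2) − β²/(2·1) + const.
Setting the derivative to zero: Σxᵢ(yᵢ − βxᵢ)/2 − β/1 = 0, so β = Σxᵢyᵢ / (Σxᵢ² + σ²/τ²).
Σxᵢyᵢ = 6·9 + 6·5 + 3·0 + 5·8 = 124; Σxᵢ² = 106; σ²/τ² = 2.
β̂_MAP = 124 / (106 + 2) = 124/108 ≈ 1.148.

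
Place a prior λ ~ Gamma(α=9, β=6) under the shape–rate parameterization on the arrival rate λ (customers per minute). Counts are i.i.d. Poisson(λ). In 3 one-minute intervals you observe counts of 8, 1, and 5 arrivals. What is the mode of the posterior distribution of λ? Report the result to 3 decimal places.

Σxᵢ = 8+1+5 = 14, with n = 3.
Posterior ∝ λ^8e^(−6λ) · λ^14e^(−3λ) = λ^22e^(−9λ), i.e. Gamma(shape=23, rate=9).
The mode of a Gamma(a, b) with a ≥ 1 (shape–rate) is (a−1)/b = 22/9 ≈ 2.444.

λ̂_MAP = 2.444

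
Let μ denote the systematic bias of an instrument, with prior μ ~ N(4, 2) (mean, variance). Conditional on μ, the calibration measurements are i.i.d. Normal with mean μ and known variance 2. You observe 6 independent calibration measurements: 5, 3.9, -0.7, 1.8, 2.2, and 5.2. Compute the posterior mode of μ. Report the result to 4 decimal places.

μ̂_MAP = 3.0571

n = 6; x̄ = (5 + 3.9 + (-0.7) + 1.8 + 2.2 + 5.2)/6 = 17.4/6 = 2.9.
For a Normal prior and Normal likelihood with known variance, the posterior is Normal; its mode equals its mean, the precision-weighted average.
Prior precision 1/σ₀² = 1/2 = 0.5; data precision n/σ² = 6/2 = 3.
μ̂ = (0.5·4 + 3·2.9) / (0.5 + 3) = 10.7/3.5 = 107/35 ≈ 3.0571.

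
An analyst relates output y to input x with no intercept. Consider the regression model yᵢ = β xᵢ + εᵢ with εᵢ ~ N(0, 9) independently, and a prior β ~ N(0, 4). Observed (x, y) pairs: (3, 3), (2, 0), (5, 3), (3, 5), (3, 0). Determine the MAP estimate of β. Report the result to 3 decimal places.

β̂_MAP = 0.670

log p(β | y) = −Σ(yᵢ − βxᵢ)²/(2·9) − β²/(2·4) + const.
Setting the derivative to zero: Σxᵢ(yᵢ − βxᵢ)/9 − β/4 = 0, so β = Σxᵢyᵢ / (Σxᵢ² + σ²/τ²).
Σxᵢyᵢ = 3·3 + 2·0 + 5·3 + 3·5 + 3·0 = 39; Σxᵢ² = 56; σ²/τ² = 2.25.
β̂_MAP = 39 / (56 + 2.25) = 39/58.25 ≈ 0.670.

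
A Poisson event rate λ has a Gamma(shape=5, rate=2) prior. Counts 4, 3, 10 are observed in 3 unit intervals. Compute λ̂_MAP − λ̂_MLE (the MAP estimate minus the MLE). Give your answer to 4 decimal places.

Σxᵢ = 17. Posterior is Gamma(22, 5); MAP = (22−1)/5 = 21/5 ≈ 4.20000.
MLE = x̄ = 17/3 ≈ 5.66667.
Difference = 21/5 − 17/3 = -22/15 ≈ -1.4667.

MAP − MLE = -1.4667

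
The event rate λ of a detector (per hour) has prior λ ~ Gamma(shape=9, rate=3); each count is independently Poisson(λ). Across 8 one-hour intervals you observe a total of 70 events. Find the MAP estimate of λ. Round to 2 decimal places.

λ̂_MAP = 7.09

Σxᵢ = 70, n = 8.
Posterior ∝ λ^8e^(−3λ) · λ^70e^(−8λ) = λ^78e^(−11λ), i.e. Gamma(shape=79, rate=11).
The mode of a Gamma(a, b) with a ≥ 1 (shape–rate) is (a−1)/b = 78/11 ≈ 7.09.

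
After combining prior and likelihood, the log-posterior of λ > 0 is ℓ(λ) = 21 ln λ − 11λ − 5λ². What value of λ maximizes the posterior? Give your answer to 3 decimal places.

ℓ'(λ) = 21/λ − 11 − 10λ. Setting this to zero and multiplying by λ: 10λ² + 11λ − 21 = 0.
λ = (−11 + √(11² + 4·10·21)) / (2·10) = (−11 + √961) / 20 = (−11 + 31)/20 = 1.
ℓ''(λ) = −21/λ² − 10 < 0, confirming a maximum.

λ̂_MAP = 1.000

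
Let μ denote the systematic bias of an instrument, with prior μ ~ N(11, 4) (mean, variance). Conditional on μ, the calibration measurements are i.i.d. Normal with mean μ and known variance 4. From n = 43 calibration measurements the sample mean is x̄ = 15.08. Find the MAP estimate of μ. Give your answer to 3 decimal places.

μ̂_MAP = 14.987

n = 43, x̄ = 15.08.
For a Normal prior and Normal likelihood with known variance, the posterior is Normal; its mode equals its mean, the precision-weighted average.
Prior precision 1/σ₀² = 1/4 = 0.25; data precision n/σ² = 43/4 = 10.75.
μ̂ = (0.25·11 + 10.75·15.08) / (0.25 + 10.75) = 164.86/11 = 8243/550 ≈ 14.987.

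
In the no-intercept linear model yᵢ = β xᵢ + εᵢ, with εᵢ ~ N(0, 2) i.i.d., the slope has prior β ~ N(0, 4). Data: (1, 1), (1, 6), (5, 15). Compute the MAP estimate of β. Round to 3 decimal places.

log p(β | y) = −Σ(yᵢ − βxᵢ)²/(2·2) − β²/(2·4) + const.
Setting the derivative to zero: Σxᵢ(yᵢ − βxᵢ)/2 − β/4 = 0, so β = Σxᵢyᵢ / (Σxᵢ² + σ²/τ²).
Σxᵢyᵢ = 1·1 + 1·6 + 5·15 = 82; Σxᵢ² = 27; σ²/τ² = 0.5.
β̂_MAP = 82 / (27 + 0.5) = 82/27.5 ≈ 2.982.

β̂_MAP = 2.982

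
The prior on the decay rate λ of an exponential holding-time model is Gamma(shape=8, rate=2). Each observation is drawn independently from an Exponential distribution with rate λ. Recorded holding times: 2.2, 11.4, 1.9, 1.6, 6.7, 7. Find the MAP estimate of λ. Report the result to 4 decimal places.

The Exponential(rate=λ) likelihood is ∝ λ^n e^(−λΣtᵢ). Here n = 6 and Σtᵢ = 2.2 + 11.4 + 1.9 + 1.6 + 6.7 + 7 = 30.8.
Posterior ∝ λ^7e^(−2λ) · λ^6e^(−30.8λ) = λ^13e^(−32.8λ), i.e. Gamma(14, 32.8).
Mode = (a−1)/b = 13/32.8 ≈ 0.3963.

λ̂_MAP = 0.3963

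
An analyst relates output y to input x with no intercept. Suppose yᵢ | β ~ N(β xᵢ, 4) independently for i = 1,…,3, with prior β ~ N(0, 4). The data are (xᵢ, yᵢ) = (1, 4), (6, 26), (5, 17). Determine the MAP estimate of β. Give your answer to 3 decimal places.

β̂_MAP = 3.889

log p(β | y) = −Σ(yᵢ − βxᵢ)²/(2·4) − β²/(2·4) + const.
Setting the derivative to zero: Σxᵢ(yᵢ − βxᵢ)/4 − β/4 = 0, so β = Σxᵢyᵢ / (Σxᵢ² + σ²/τ²).
Σxᵢyᵢ = 1·4 + 6·26 + 5·17 = 245; Σxᵢ² = 62; σ²/τ² = 1.
β̂_MAP = 245 / (62 + 1) = 245/63 ≈ 3.889.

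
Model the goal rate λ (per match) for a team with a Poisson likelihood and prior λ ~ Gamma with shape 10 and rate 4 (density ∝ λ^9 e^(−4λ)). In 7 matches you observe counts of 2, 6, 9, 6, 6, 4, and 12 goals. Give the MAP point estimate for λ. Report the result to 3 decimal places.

Σxᵢ = 2+6+9+6+6+4+12 = 45, with n = 7.
Posterior ∝ λ^9e^(−4λ) · λ^45e^(−7λ) = λ^54e^(−11λ), i.e. Gamma(shape=55, rate=11).
The mode of a Gamma(a, b) with a ≥ 1 (shape–rate) is (a−1)/b = 54/11 ≈ 4.909.

λ̂_MAP = 4.909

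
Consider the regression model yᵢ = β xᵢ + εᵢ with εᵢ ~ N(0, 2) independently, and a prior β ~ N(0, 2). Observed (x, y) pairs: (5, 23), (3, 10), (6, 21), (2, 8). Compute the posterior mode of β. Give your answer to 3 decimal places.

log p(β | y) = −Σ(yᵢ − βxᵢ)²/(2·2) − β²/(2·2) + const.
Setting the derivative to zero: Σxᵢ(yᵢ − βxᵢ)/2 − β/2 = 0, so β = Σxᵢyᵢ / (Σxᵢ² + σ²/τ²).
Σxᵢyᵢ = 5·23 + 3·10 + 6·21 + 2·8 = 287; Σxᵢ² = 74; σ²/τ² = 1.
β̂_MAP = 287 / (74 + 1) = 287/75 ≈ 3.827.

β̂_MAP = 3.827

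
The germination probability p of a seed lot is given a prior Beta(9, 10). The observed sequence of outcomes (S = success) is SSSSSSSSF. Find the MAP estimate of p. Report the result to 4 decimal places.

p̂_MAP = 0.6154

Prior: Beta(9, 10).
Data: 8 successes in 9 trials (from the sequence). The binomial likelihood contributes p^8(1−p)^1, so the posterior is Beta(9+8, 10+1) = Beta(17, 11).
For Beta(a, b) with a, b > 1 the mode is (a−1)/(a+b−2) = 16/26 ≈ 0.6154.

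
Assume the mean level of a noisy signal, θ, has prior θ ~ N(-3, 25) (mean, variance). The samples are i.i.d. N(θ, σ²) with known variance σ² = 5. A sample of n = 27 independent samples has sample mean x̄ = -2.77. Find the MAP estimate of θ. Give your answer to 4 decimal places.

θ̂_MAP = -2.7717

n = 27, x̄ = -2.77.
For a Normal prior and Normal likelihood with known variance, the posterior is Normal; its mode equals its mean, the precision-weighted average.
Prior precision 1/σ₀² = 1/25 = 0.04; data precision n/σ² = 27/5 = 5.4.
θ̂ = (0.04·(-3) + 5.4·(-2.77)) / (0.04 + 5.4) = (-15.078)/5.44 = -7539/2720 ≈ -2.7717.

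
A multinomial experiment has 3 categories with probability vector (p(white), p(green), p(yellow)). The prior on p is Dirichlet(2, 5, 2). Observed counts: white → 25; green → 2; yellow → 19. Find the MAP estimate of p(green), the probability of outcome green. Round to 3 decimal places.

MAP estimate of p(green) = 0.115

The posterior is Dirichlet(αᵢ + nᵢ) = Dirichlet(27, 7, 21).
For a Dirichlet(a₁,…,a_K) with all aᵢ > 1, the mode has j-th component (aⱼ − 1)/(Σaᵢ − K).
Here Σaᵢ = 55 and K = 3, so p(green) = (7 − 1)/(55 − 3) = 6/52 ≈ 0.115.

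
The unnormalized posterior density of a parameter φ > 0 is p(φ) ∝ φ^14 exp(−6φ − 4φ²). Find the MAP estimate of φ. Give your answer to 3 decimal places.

ℓ'(φ) = 14/φ − 6 − 8φ. Setting this to zero and multiplying by φ: 8φ² + 6φ − 14 = 0.
φ = (−6 + √(6² + 4·8·14)) / (2·8) = (−6 + √484) / 16 = (−6 + 22)/16 = 1.
ℓ''(φ) = −14/φ² − 8 < 0, confirming a maximum.

φ̂_MAP = 1.000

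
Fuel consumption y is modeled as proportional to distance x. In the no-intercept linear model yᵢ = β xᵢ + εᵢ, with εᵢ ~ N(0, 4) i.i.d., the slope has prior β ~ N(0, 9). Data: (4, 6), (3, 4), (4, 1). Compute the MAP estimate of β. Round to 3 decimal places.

β̂_MAP = 0.965

log p(β | y) = −Σ(yᵢ − βxᵢ)²/(2·4) − β²/(2·9) + const.
Setting the derivative to zero: Σxᵢ(yᵢ − βxᵢ)/4 − β/9 = 0, so β = Σxᵢyᵢ / (Σxᵢ² + σ²/τ²).
Σxᵢyᵢ = 4·6 + 3·4 + 4·1 = 40; Σxᵢ² = 41; σ²/τ² = 4/9.
β̂_MAP = 40 / (41 + 4/9) = 40/(373/9) = 360/373 ≈ 0.965.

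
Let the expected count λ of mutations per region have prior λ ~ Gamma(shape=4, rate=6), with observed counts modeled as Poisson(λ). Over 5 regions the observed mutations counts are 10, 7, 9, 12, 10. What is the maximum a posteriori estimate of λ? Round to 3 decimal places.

Σxᵢ = 10+7+9+12+10 = 48, with n = 5.
Posterior ∝ λ^3e^(−6λ) · λ^48e^(−5λ) = λ^51e^(−11λ), i.e. Gamma(shape=52, rate=11).
The mode of a Gamma(a, b) with a ≥ 1 (shape–rate) is (a−1)/b = 51/11 ≈ 4.636.

λ̂_MAP = 4.636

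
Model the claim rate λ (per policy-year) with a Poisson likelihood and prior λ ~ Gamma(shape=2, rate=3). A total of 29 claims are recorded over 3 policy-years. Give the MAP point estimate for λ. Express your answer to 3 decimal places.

Σxᵢ = 29, n = 3.
Posterior ∝ λe^(−3λ) · λ^29e^(−3λ) = λ^30e^(−6λ), i.e. Gamma(shape=31, rate=6).
The mode of a Gamma(a, b) with a ≥ 1 (shape–rate) is (a−1)/b = 30/6 ≈ 5.000.

λ̂_MAP = 5.000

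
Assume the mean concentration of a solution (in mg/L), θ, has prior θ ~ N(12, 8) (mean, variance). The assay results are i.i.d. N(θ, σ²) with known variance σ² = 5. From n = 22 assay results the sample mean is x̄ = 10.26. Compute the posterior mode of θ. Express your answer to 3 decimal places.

θ̂_MAP = 10.308

n = 22, x̄ = 10.26.
For a Normal prior and Normal likelihood with known variance, the posterior is Normal; its mode equals its mean, the precision-weighted average.
Prior precision 1/σ₀² = 1/8 = 0.125; data precision n/σ² = 22/5 = 4.4.
θ̂ = (0.125·12 + 4.4·10.26) / (0.125 + 4.4) = 46.644/4.525 = 46644/4525 ≈ 10.308.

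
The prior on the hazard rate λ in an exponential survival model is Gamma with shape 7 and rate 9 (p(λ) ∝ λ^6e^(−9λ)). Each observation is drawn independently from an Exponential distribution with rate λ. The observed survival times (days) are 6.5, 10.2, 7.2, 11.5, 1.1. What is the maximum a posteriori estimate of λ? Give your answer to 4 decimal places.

The Exponential(rate=λ) likelihood is ∝ λ^n e^(−λΣtᵢ). Here n = 5 and Σtᵢ = 6.5 + 10.2 + 7.2 + 11.5 + 1.1 = 36.5.
Posterior ∝ λ^6e^(−9λ) · λ^5e^(−36.5λ) = λ^11e^(−45.5λ), i.e. Gamma(12, 45.5).
Mode = (a−1)/b = 11/45.5 ≈ 0.2418.

λ̂_MAP = 0.2418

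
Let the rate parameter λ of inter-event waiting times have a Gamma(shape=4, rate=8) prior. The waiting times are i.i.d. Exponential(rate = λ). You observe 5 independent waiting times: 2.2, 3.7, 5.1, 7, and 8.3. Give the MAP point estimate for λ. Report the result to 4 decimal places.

The Exponential(rate=λ) likelihood is ∝ λ^n e^(−λΣtᵢ). Here n = 5 and Σtᵢ = 2.2 + 3.7 + 5.1 + 7 + 8.3 = 26.3.
Posterior ∝ λ^3e^(−8λ) · λ^5e^(−26.3λ) = λ^8e^(−34.3λ), i.e. Gamma(9, 34.3).
Mode = (a−1)/b = 8/34.3 ≈ 0.2332.

λ̂_MAP = 0.2332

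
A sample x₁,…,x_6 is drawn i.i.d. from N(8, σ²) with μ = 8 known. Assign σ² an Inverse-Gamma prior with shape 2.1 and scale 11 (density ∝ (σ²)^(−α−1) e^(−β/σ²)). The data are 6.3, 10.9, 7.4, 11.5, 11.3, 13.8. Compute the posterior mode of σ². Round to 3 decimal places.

σ̂²_MAP = 7.413

Sum of squared deviations about the known mean: SS = (6.3−8)² + (10.9−8)² + (7.4−8)² + (11.5−8)² + (11.3−8)² + (13.8−8)² = 68.44.
The Normal likelihood contributes (σ²)^(−n/2) exp(−SS/(2σ²)), so the posterior is Inverse-Gamma(α + n/2, β + SS/2) = Inverse-Gamma(5.1, 45.22).
The mode of Inverse-Gamma(a, b) is b/(a+1) = 45.22/6.1 ≈ 7.413.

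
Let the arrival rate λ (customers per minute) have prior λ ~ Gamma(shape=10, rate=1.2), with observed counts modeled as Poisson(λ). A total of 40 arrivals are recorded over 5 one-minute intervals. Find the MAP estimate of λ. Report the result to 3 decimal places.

λ̂_MAP = 7.903

Σxᵢ = 40, n = 5.
Posterior ∝ λ^9e^(−1.2λ) · λ^40e^(−5λ) = λ^49e^(−6.2λ), i.e. Gamma(shape=50, rate=6.2).
The mode of a Gamma(a, b) with a ≥ 1 (shape–rate) is (a−1)/b = 49/6.2 ≈ 7.903.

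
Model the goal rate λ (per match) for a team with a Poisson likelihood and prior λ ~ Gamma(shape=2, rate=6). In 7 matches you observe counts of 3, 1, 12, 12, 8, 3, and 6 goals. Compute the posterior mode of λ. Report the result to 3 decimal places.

Σxᵢ = 3+1+12+12+8+3+6 = 45, with n = 7.
Posterior ∝ λe^(−6λ) · λ^45e^(−7λ) = λ^46e^(−13λ), i.e. Gamma(shape=47, rate=13).
The mode of a Gamma(a, b) with a ≥ 1 (shape–rate) is (a−1)/b = 46/13 ≈ 3.538.

λ̂_MAP = 3.538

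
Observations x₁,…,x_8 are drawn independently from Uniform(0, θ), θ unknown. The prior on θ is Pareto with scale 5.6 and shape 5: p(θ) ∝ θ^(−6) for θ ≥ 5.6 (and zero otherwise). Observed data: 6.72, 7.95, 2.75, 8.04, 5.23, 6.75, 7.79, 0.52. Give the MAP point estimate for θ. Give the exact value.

The Uniform(0, θ) likelihood is θ^(−n) for θ ≥ max(xᵢ), zero otherwise. Here max(xᵢ) = 8.04.
Posterior ∝ θ^(−6) · θ^(−8) = θ^(−14) on θ ≥ max(5.6, 8.04) = 8.04.
This density is strictly decreasing in θ, so the posterior mode lies at the lower boundary of the support.

θ̂_MAP = 8.04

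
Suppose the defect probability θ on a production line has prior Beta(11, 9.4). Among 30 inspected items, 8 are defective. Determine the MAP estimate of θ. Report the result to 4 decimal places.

Prior: Beta(11, 9.4).
Data: 8 successes in 30 trials. The binomial likelihood contributes θ^8(1−θ)^22, so the posterior is Beta(11+8, 9.4+22) = Beta(19, 31.4).
For Beta(a, b) with a, b > 1 the mode is (a−1)/(a+b−2) = 18/48.4 ≈ 0.3719.

θ̂_MAP = 0.3719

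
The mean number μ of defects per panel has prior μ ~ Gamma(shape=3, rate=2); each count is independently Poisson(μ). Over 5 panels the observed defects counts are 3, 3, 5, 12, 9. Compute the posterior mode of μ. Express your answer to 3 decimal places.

Σxᵢ = 3+3+5+12+9 = 32, with n = 5.
Posterior ∝ μ^2e^(−2μ) · μ^32e^(−5μ) = μ^34e^(−7μ), i.e. Gamma(shape=35, rate=7).
The mode of a Gamma(a, b) with a ≥ 1 (shape–rate) is (a−1)/b = 34/7 ≈ 4.857.

μ̂_MAP = 4.857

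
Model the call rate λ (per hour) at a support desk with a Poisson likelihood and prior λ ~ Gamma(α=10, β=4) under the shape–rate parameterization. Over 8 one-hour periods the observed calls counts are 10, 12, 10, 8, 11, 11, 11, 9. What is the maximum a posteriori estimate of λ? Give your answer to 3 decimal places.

Σxᵢ = 10+12+10+8+11+11+11+9 = 82, with n = 8.
Posterior ∝ λ^9e^(−4λ) · λ^82e^(−8λ) = λ^91e^(−12λ), i.e. Gamma(shape=92, rate=12).
The mode of a Gamma(a, b) with a ≥ 1 (shape–rate) is (a−1)/b = 91/12 ≈ 7.583.

λ̂_MAP = 7.583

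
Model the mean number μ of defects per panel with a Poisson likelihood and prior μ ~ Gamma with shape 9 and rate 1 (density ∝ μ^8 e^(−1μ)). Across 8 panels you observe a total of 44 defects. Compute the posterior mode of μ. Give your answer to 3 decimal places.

Σxᵢ = 44, n = 8.
Posterior ∝ μ^8e^(−1μ) · μ^44e^(−8μ) = μ^52e^(−9μ), i.e. Gamma(shape=53, rate=9).
The mode of a Gamma(a, b) with a ≥ 1 (shape–rate) is (a−1)/b = 52/9 ≈ 5.778.

μ̂_MAP = 5.778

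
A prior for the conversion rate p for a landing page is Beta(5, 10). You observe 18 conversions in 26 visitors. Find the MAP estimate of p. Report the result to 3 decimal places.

p̂_MAP = 0.564

Prior: Beta(5, 10).
Data: 18 successes in 26 trials. The binomial likelihood contributes p^18(1−p)^8, so the posterior is Beta(5+18, 10+8) = Beta(23, 18).
For Beta(a, b) with a, b > 1 the mode is (a−1)/(a+b−2) = 22/39 ≈ 0.564.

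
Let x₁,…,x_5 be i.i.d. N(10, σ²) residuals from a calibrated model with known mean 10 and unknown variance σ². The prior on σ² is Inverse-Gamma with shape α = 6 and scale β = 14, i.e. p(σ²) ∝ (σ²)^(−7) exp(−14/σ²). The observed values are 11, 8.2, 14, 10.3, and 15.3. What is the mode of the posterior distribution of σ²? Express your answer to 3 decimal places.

σ̂²_MAP = 4.022

Sum of squared deviations about the known mean: SS = (11−10)² + (8.2−10)² + (14−10)² + (10.3−10)² + (15.3−10)² = 48.42.
The Normal likelihood contributes (σ²)^(−n/2) exp(−SS/(2σ²)), so the posterior is Inverse-Gamma(α + n/2, β + SS/2) = Inverse-Gamma(8.5, 38.21).
The mode of Inverse-Gamma(a, b) is b/(a+1) = 38.21/9.5 ≈ 4.022.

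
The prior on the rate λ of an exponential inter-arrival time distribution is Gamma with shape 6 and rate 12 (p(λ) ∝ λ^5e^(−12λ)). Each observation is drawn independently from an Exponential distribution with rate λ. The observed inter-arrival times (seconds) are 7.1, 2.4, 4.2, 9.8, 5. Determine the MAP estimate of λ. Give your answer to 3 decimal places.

The Exponential(rate=λ) likelihood is ∝ λ^n e^(−λΣtᵢ). Here n = 5 and Σtᵢ = 7.1 + 2.4 + 4.2 + 9.8 + 5 = 28.5.
Posterior ∝ λ^5e^(−12λ) · λ^5e^(−28.5λ) = λ^10e^(−40.5λ), i.e. Gamma(11, 40.5).
Mode = (a−1)/b = 10/40.5 ≈ 0.247.

λ̂_MAP = 0.247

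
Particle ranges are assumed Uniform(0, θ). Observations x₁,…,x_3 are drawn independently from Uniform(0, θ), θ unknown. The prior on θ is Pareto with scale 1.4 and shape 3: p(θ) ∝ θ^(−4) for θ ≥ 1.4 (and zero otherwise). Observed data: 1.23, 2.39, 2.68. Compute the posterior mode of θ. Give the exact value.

θ̂_MAP = 2.68

The Uniform(0, θ) likelihood is θ^(−n) for θ ≥ max(xᵢ), zero otherwise. Here max(xᵢ) = 2.68.
Posterior ∝ θ^(−4) · θ^(−3) = θ^(−7) on θ ≥ max(1.4, 2.68) = 2.68.
This density is strictly decreasing in θ, so the posterior mode lies at the lower boundary of the support.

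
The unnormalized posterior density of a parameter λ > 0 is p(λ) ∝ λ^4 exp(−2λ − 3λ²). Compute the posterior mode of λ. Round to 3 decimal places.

λ̂_MAP = 0.667

ℓ'(λ) = 4/λ − 2 − 6λ. Setting this to zero and multiplying by λ: 6λ² + 2λ − 4 = 0.
λ = (−2 + √(2² + 4·6·4)) / (2·6) = (−2 + √100) / 12 = (−2 + 10)/12 = 2/3.
ℓ''(λ) = −4/λ² − 6 < 0, confirming a maximum.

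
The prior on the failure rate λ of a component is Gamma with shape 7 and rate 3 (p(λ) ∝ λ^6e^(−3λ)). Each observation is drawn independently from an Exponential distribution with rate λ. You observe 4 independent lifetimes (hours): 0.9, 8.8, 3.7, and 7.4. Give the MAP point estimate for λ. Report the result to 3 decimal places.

The Exponential(rate=λ) likelihood is ∝ λ^n e^(−λΣtᵢ). Here n = 4 and Σtᵢ = 0.9 + 8.8 + 3.7 + 7.4 = 20.8.
Posterior ∝ λ^6e^(−3λ) · λ^4e^(−20.8λ) = λ^10e^(−23.8λ), i.e. Gamma(11, 23.8).
Mode = (a−1)/b = 10/23.8 ≈ 0.420.

λ̂_MAP = 0.420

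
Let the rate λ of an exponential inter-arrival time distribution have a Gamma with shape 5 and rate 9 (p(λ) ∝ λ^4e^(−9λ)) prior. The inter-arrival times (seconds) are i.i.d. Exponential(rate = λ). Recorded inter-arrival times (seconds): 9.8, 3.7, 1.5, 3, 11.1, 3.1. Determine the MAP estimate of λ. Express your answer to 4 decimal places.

The Exponential(rate=λ) likelihood is ∝ λ^n e^(−λΣtᵢ). Here n = 6 and Σtᵢ = 9.8 + 3.7 + 1.5 + 3 + 11.1 + 3.1 = 32.2.
Posterior ∝ λ^4e^(−9λ) · λ^6e^(−32.2λ) = λ^10e^(−41.2λ), i.e. Gamma(11, 41.2).
Mode = (a−1)/b = 10/41.2 ≈ 0.2427.

λ̂_MAP = 0.2427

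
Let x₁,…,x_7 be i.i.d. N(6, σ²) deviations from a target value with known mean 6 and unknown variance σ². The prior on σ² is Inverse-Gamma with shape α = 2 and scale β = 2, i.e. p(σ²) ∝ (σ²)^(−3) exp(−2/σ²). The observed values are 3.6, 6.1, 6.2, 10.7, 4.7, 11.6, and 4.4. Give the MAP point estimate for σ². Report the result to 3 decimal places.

σ̂²_MAP = 5.193

Sum of squared deviations about the known mean: SS = (3.6−6)² + (6.1−6)² + (6.2−6)² + (10.7−6)² + (4.7−6)² + (11.6−6)² + (4.4−6)² = 63.51.
The Normal likelihood contributes (σ²)^(−n/2) exp(−SS/(2σ²)), so the posterior is Inverse-Gamma(α + n/2, β + SS/2) = Inverse-Gamma(5.5, 33.755).
The mode of Inverse-Gamma(a, b) is b/(a+1) = 33.755/6.5 ≈ 5.193.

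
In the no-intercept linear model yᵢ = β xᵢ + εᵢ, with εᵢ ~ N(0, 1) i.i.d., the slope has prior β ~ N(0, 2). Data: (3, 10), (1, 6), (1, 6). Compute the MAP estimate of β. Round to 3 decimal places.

β̂_MAP = 3.652

log p(β | y) = −Σ(yᵢ − βxᵢ)²/(2·1) − β²/(2·2) + const.
Setting the derivative to zero: Σxᵢ(yᵢ − βxᵢ)/1 − β/2 = 0, so β = Σxᵢyᵢ / (Σxᵢ² + σ²/τ²).
Σxᵢyᵢ = 3·10 + 1·6 + 1·6 = 42; Σxᵢ² = 11; σ²/τ² = 0.5.
β̂_MAP = 42 / (11 + 0.5) = 42/11.5 ≈ 3.652.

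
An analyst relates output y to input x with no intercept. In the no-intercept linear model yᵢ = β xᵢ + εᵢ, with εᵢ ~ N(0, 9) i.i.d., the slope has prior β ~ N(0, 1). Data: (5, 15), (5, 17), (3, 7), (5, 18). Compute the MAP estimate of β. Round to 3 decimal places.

β̂_MAP = 2.914

log p(β | y) = −Σ(yᵢ − βxᵢ)²/(2·9) − β²/(2·1) + const.
Setting the derivative to zero: Σxᵢ(yᵢ − βxᵢ)/9 − β/1 = 0, so β = Σxᵢyᵢ / (Σxᵢ² + σ²/τ²).
Σxᵢyᵢ = 5·15 + 5·17 + 3·7 + 5·18 = 271; Σxᵢ² = 84; σ²/τ² = 9.
β̂_MAP = 271 / (84 + 9) = 271/93 ≈ 2.914.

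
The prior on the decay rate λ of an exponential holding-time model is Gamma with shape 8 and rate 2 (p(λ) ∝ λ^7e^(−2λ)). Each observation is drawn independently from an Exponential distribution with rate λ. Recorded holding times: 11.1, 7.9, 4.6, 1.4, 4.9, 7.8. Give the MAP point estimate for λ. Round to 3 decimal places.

λ̂_MAP = 0.327

The Exponential(rate=λ) likelihood is ∝ λ^n e^(−λΣtᵢ). Here n = 6 and Σtᵢ = 11.1 + 7.9 + 4.6 + 1.4 + 4.9 + 7.8 = 37.7.
Posterior ∝ λ^7e^(−2λ) · λ^6e^(−37.7λ) = λ^13e^(−39.7λ), i.e. Gamma(14, 39.7).
Mode = (a−1)/b = 13/39.7 ≈ 0.327.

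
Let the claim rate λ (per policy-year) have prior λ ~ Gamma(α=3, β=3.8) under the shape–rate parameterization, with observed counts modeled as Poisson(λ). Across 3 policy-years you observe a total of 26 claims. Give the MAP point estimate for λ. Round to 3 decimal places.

λ̂_MAP = 4.118

Σxᵢ = 26, n = 3.
Posterior ∝ λ^2e^(−3.8λ) · λ^26e^(−3λ) = λ^28e^(−6.8λ), i.e. Gamma(shape=29, rate=6.8).
The mode of a Gamma(a, b) with a ≥ 1 (shape–rate) is (a−1)/b = 28/6.8 ≈ 4.118.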